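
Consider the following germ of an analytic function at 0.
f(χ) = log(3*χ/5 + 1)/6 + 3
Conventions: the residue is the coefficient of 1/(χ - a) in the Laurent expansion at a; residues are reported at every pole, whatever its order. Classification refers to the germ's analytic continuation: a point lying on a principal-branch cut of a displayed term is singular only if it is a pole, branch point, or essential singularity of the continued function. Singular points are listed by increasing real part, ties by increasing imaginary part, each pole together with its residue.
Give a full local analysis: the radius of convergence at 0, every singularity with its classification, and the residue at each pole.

Radius of convergence at 0: 5/3.
At -5/3: a logarithmic branch point.

Branch term (1/6)*log(1 - χ/(-5/3)): its argument vanishes at χ = -5/3, a logarithmic branch point, modulus 5/3.
The radius of convergence is the smallest modulus among the singular points: 5/3.


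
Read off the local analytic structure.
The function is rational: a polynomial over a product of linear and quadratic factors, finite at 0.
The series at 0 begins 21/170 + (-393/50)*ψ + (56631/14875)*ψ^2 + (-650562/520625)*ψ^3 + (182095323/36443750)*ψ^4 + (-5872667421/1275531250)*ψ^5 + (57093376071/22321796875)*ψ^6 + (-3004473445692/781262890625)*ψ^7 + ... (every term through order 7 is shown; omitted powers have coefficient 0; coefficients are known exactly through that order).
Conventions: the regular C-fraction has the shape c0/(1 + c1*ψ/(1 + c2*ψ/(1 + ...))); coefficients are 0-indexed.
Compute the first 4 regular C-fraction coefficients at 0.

The regular C-fraction coefficients are [21/170, 2227/35, -984355/15589, 2625696/2192158585].

Taylor coefficients (read off): a_0 = 21/170, a_1 = -393/50, a_2 = 56631/14875, a_3 = -650562/520625.
c0 = a_0 = 21/170. Peel one level at a time: if S = 1 + c*ψ/S' with S'(0) = 1, then c is the ψ-coefficient of S and S' = c*ψ/(S - 1).
S_1 = c0/f = 1 + (2227/35)*ψ + (196871/49)*ψ^2 + ...; c1 = 2227/35.
S_2 = c1*ψ/(S_1 - 1) = 1 + (-984355/15589)*ψ + (2625696/34716703)*ψ^2 + ...; c2 = -984355/15589.
S_3 = c2*ψ/(S_2 - 1) = 1 + (2625696/2192158585)*ψ + ...; c3 = 2625696/2192158585.


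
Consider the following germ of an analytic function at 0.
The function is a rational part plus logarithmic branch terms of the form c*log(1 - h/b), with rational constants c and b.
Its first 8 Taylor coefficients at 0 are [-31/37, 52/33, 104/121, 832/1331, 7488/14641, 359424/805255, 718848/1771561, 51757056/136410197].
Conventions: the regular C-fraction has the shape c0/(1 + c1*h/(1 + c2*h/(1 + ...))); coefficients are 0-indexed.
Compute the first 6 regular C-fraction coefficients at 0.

Taylor coefficients (read off): a_0 = -31/37, a_1 = 52/33, a_2 = 104/121, a_3 = 832/1331, a_4 = 7488/14641, a_5 = 359424/805255.
c0 = a_0 = -31/37. Peel one level at a time: if S = 1 + c*h/S' with S'(0) = 1, then c is the h-coefficient of S and S' = c*h/(S - 1).
S_1 = c0/f = 1 + (1924/1023)*h + (4775368/1046529)*h^2 + ...; c1 = 1924/1023.
S_2 = c1*h/(S_1 - 1) = 1 + (-2482/1023)*h + (-12/121)*h^2 + ...; c2 = -2482/1023.
S_3 = c2*h/(S_2 - 1) = 1 + (-558/13651)*h + (-3843504/186349801)*h^2 + ...; c3 = -558/13651.
S_4 = c3*h/(S_3 - 1) = 1 + (-6888/13651)*h + (-48/605)*h^2 + ...; c4 = -6888/13651.
S_5 = c4*h/(S_4 - 1) = 1 + (-2482/15785)*h + ...; c5 = -2482/15785.

The regular C-fraction coefficients are [-31/37, 1924/1023, -2482/1023, -558/13651, -6888/13651, -2482/15785].


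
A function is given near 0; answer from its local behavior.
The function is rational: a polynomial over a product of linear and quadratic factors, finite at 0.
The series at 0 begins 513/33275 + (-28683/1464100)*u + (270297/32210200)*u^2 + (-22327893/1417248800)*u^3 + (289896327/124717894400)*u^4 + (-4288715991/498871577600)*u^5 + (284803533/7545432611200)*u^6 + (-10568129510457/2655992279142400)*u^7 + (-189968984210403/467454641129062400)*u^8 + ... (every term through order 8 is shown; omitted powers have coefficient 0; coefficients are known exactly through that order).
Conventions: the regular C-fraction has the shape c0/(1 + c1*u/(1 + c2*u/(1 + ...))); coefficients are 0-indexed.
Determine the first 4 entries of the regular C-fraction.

Taylor coefficients (read off): a_0 = 513/33275, a_1 = -28683/1464100, a_2 = 270297/32210200, a_3 = -22327893/1417248800.
c0 = a_0 = 513/33275. Peel one level at a time: if S = 1 + c*u/S' with S'(0) = 1, then c is the u-coefficient of S and S' = c*u/(S - 1).
S_1 = c0/f = 1 + (3187/2508)*u + (6733207/6290064)*u^2 + ...; c1 = 3187/2508.
S_2 = c1*u/(S_1 - 1) = 1 + (-6733207/7992996)*u + (-6102592821/9831945992)*u^2 + ...; c2 = -6733207/7992996.
S_3 = c2*u/(S_2 - 1) = 1 + (-26757522369/36314775046)*u + ...; c3 = -26757522369/36314775046.

The regular C-fraction coefficients are [513/33275, 3187/2508, -6733207/7992996, -26757522369/36314775046].


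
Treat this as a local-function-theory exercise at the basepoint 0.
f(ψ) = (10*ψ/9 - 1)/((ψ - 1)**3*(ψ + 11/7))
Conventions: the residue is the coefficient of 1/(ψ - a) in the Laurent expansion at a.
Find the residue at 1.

At the order-3 pole 1 set g(ψ) = (ψ - (1))^3*f(ψ) = (10*ψ/9 - 1)/(ψ + 11/7).
Order-3 pole: residue = g''(a)/2; g''(1) = -8477/26244, so the residue is -8477/52488.

The residue is -8477/52488.


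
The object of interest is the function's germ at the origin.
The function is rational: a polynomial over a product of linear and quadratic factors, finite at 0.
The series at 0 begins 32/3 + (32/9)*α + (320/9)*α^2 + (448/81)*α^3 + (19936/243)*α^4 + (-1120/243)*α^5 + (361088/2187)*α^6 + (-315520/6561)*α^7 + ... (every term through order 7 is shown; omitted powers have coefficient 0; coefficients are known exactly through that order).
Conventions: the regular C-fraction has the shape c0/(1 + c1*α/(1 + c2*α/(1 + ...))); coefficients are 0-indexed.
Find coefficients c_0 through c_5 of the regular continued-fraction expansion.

The regular C-fraction coefficients are [32/3, -1/3, -29/3, 886/87, -2763/25694, -242179/816006].

Taylor coefficients (read off): a_0 = 32/3, a_1 = 32/9, a_2 = 320/9, a_3 = 448/81, a_4 = 19936/243, a_5 = -1120/243.
c0 = a_0 = 32/3. Peel one level at a time: if S = 1 + c*α/S' with S'(0) = 1, then c is the α-coefficient of S and S' = c*α/(S - 1).
S_1 = c0/f = 1 + (-1/3)*α + (-29/9)*α^2 + ...; c1 = -1/3.
S_2 = c1*α/(S_1 - 1) = 1 + (-29/3)*α + (886/9)*α^2 + ...; c2 = -29/3.
S_3 = c2*α/(S_2 - 1) = 1 + (886/87)*α + (921/841)*α^2 + ...; c3 = 886/87.
S_4 = c3*α/(S_3 - 1) = 1 + (-2763/25694)*α + (-25053/784996)*α^2 + ...; c4 = -2763/25694.
S_5 = c4*α/(S_4 - 1) = 1 + (-242179/816006)*α + ...; c5 = -242179/816006.


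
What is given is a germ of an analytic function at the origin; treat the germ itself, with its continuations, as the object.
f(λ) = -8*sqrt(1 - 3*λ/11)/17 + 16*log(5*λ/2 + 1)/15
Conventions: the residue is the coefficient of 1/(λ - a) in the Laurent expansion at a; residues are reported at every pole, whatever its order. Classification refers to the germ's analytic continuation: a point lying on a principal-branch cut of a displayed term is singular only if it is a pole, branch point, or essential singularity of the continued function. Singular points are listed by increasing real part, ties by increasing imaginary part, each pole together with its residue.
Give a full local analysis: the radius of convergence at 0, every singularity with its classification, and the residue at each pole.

Radius of convergence at 0: 2/5.
At -2/5: a logarithmic branch point.
At 11/3: an algebraic (square-root) branch point.

Branch term (-8/17)*sqrt(1 - λ/(11/3)): its argument vanishes at λ = 11/3, a square-root branch point, modulus 11/3.
Branch term (16/15)*log(1 - λ/(-2/5)): its argument vanishes at λ = -2/5, a logarithmic branch point, modulus 2/5.
The radius of convergence is the smallest modulus among the singular points: 2/5.
List the singular points by increasing real part (a conjugate pair: the negative imaginary part first).


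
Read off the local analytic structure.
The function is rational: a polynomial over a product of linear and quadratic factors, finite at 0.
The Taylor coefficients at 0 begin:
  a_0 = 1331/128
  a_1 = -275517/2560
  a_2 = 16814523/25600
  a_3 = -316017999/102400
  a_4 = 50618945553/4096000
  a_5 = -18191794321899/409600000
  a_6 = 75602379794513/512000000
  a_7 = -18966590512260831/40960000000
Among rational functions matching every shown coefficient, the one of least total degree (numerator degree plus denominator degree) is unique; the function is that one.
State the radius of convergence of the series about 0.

The radius of convergence is 5/11.

No rational of total degree below 6 reproduces all 8 coefficients; solving the [0/6] Pade equations on them gives f(ω) = 1/(2*(ω + 5/11)**3*(ω + 4/5)**3), whose expansion matches every shown term.
Denominator factor (ω + 4/5)^3: pole of order 3 at -4/5, modulus 4/5.
Denominator factor (ω + 5/11)^3: pole of order 3 at -5/11, modulus 5/11.
The radius of convergence is the smallest modulus among the singular points: 5/11.


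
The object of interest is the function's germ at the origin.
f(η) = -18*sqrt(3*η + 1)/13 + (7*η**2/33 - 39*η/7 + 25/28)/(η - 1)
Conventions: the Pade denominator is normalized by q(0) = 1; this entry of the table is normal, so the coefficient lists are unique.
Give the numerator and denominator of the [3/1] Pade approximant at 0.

Taylor coefficients needed (expand at 0): a_0 = -829/364, a_1 = 947/364, a_2 = 36181/6006, a_3 = 51169/24024, a_4 = 1700411/192192.
Write the denominator as Q(η) = 1 + q1*η. Requiring Q*f - P = O(η^5) with deg P <= 3 kills the coefficients of η^4..η^4 in Q*f:
  η^4: a_4 + q1*a_3 = 0, i.e. 1700411/192192 + (51169/24024)*q1 = 0.
Solving this linear system: q1 = -1700411/409352.
The numerator is Q*f truncated at degree 3: P0 = a_0 = -829/364; P1 = a_1 + q1*a_0 = 1797297063/149004128; P2 = a_2 + q1*a_1 = -3359716391/702448032; P3 = a_3 + q1*a_2 = -243662499/10643152.

The Pade approximant has numerator coefficients [-829/364, 1797297063/149004128, -3359716391/702448032, -243662499/10643152]; denominator coefficients [1, -1700411/409352].


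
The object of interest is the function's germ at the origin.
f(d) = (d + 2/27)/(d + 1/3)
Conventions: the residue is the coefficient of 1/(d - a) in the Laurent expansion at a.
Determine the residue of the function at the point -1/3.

At the order-1 pole -1/3 set g(d) = (d - (-1/3))*f(d) = d + 2/27.
Simple pole: residue = g(a) at a = -1/3, which is -7/27.

The residue is -7/27.


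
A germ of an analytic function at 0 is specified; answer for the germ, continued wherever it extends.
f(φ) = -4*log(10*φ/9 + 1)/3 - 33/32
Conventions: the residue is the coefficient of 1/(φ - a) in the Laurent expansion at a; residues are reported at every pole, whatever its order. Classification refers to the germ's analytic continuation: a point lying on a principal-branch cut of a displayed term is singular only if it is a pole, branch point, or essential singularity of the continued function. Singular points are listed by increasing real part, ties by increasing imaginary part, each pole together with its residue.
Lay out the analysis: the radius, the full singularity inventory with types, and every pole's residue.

Branch term (-4/3)*log(1 - φ/(-9/10)): its argument vanishes at φ = -9/10, a logarithmic branch point, modulus 9/10.
The radius of convergence is the smallest modulus among the singular points: 9/10.

Radius of convergence at 0: 9/10.
At -9/10: a logarithmic branch point.


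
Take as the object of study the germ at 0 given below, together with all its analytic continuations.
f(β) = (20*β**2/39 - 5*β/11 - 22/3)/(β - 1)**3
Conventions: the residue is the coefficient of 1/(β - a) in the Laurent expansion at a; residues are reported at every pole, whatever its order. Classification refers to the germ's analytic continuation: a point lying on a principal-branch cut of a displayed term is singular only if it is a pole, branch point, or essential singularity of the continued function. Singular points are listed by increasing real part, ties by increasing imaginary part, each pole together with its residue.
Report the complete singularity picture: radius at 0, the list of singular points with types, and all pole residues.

Denominator factor (β - 1)^3: pole of order 3 at 1, modulus 1.
The radius of convergence is the smallest modulus among the singular points: 1.
At the order-3 pole 1 set g(β) = (β - (1))^3*f(β) = 20*β**2/39 - 5*β/11 - 22/3.
Order-3 pole: residue = g''(a)/2; g''(1) = 40/39, so the residue is 20/39.

Radius of convergence at 0: 1.
At 1: a pole of order 3; residue 20/39.


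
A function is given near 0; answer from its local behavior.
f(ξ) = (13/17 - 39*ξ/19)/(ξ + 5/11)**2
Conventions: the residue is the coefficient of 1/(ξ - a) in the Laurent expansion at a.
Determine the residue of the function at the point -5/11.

At the order-2 pole -5/11 set g(ξ) = (ξ - (-5/11))^2*f(ξ) = 13/17 - 39*ξ/19.
Order-2 pole: residue = g'(a); g'(-5/11) = -39/19, so the residue is -39/19.

The residue is -39/19.


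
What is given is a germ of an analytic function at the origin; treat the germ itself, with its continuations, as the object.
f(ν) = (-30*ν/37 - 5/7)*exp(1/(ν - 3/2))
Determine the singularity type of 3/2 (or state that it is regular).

The point is an essential singularity.

The exponent 1/(ν - (3/2)) has a pole at 3/2, so exp(1/(ν - (3/2))) takes every nonzero value near it: an essential singularity (not a pole of any order).


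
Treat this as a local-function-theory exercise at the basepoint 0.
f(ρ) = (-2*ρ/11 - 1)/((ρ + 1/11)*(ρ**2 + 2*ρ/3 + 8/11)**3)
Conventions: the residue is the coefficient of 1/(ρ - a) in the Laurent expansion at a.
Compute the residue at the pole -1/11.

The residue is -6720219/2100875.

At the order-1 pole -1/11 set g(ρ) = (ρ - (-1/11))*f(ρ) = (-2*ρ/11 - 1)/(ρ**2 + 2*ρ/3 + 8/11)**3.
Simple pole: residue = g(a) at a = -1/11, which is -6720219/2100875.


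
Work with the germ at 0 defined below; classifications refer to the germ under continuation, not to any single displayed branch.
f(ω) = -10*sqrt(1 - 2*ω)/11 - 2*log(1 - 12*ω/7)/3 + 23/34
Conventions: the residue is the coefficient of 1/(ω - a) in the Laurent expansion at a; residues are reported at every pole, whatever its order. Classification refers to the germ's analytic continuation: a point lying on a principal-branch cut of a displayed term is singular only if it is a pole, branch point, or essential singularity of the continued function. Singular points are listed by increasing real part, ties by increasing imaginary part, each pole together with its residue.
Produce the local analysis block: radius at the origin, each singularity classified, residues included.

Radius of convergence at 0: 1/2.
At 1/2: an algebraic (square-root) branch point.
At 7/12: a logarithmic branch point.

Branch term (-2/3)*log(1 - ω/(7/12)): its argument vanishes at ω = 7/12, a logarithmic branch point, modulus 7/12.
Branch term (-10/11)*sqrt(1 - ω/(1/2)): its argument vanishes at ω = 1/2, a square-root branch point, modulus 1/2.
The radius of convergence is the smallest modulus among the singular points: 1/2.
List the singular points by increasing real part (a conjugate pair: the negative imaginary part first).


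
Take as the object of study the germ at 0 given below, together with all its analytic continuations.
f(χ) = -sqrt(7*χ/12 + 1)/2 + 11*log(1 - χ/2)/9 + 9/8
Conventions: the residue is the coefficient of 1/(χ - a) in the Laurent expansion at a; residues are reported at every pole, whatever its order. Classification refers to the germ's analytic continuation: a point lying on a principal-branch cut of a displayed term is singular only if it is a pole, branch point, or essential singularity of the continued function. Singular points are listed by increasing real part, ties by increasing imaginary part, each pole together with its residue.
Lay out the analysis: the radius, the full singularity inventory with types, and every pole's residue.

Radius of convergence at 0: 12/7.
At -12/7: an algebraic (square-root) branch point.
At 2: a logarithmic branch point.

Branch term (11/9)*log(1 - χ/(2)): its argument vanishes at χ = 2, a logarithmic branch point, modulus 2.
Branch term (-1/2)*sqrt(1 - χ/(-12/7)): its argument vanishes at χ = -12/7, a square-root branch point, modulus 12/7.
The radius of convergence is the smallest modulus among the singular points: 12/7.
List the singular points by increasing real part (a conjugate pair: the negative imaginary part first).


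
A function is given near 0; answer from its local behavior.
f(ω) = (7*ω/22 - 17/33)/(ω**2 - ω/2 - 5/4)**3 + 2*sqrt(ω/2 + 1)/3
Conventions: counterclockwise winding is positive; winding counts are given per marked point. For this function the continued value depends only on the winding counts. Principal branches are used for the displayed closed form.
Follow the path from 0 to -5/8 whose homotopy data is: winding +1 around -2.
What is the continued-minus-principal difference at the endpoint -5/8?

Continued minus principal equals -(1/3)*sqrt(11).

The rational part is single-valued and drops out of the difference; each branch term changes only by its own monodromy.
(2/3)*sqrt(1 - ω/(-2)): winding +1 is odd, the square root flips sign, contributing -2*(2/3)*sqrt(1 - (-5/8)/(-2)) = -2*(2/3)*sqrt(11/16) = -(1/3)*sqrt(11).
Summing the contributions at ω = -5/8 gives -(1/3)*sqrt(11).


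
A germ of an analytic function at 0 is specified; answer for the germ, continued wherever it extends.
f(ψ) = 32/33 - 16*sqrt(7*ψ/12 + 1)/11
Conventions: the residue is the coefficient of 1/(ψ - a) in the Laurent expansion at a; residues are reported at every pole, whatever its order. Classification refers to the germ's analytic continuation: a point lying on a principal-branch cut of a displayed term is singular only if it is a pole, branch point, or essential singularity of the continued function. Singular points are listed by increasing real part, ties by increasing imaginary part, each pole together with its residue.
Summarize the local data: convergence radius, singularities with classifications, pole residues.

Radius of convergence at 0: 12/7.
At -12/7: an algebraic (square-root) branch point.

Branch term (-16/11)*sqrt(1 - ψ/(-12/7)): its argument vanishes at ψ = -12/7, a square-root branch point, modulus 12/7.
The radius of convergence is the smallest modulus among the singular points: 12/7.


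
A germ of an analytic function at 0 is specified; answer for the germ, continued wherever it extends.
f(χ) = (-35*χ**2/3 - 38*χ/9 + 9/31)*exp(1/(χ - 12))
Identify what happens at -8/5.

There is no denominator, hence no pole anywhere.
The essential point of exp(1/(χ - (12))) is 12, not -8/5.
So the germ continues analytically to -8/5.

The point is a regular point.


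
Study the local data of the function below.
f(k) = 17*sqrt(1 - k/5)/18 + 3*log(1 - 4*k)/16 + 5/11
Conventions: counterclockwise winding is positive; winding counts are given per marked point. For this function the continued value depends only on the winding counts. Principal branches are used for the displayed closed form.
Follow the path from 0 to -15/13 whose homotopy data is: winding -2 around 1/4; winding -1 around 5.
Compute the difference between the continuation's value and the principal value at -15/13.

Continued minus principal equals (-(68/117)*sqrt(13)) - ((3/4)*pi)*i.

The rational part is single-valued and drops out of the difference; each branch term changes only by its own monodromy.
(17/18)*sqrt(1 - k/(5)): winding -1 is odd, the square root flips sign, contributing -2*(17/18)*sqrt(1 - (-15/13)/(5)) = -2*(17/18)*sqrt(16/13) = -(68/117)*sqrt(13).
(3/16)*log(1 - k/(1/4)): each positive loop around 1/4 adds 2*pi*i to the log, so winding -2 contributes (3/16)*(-2)*2*pi*i = -(3/4)*pi*i.
Summing the contributions at k = -15/13 gives (-(68/117)*sqrt(13)) - ((3/4)*pi)*i.


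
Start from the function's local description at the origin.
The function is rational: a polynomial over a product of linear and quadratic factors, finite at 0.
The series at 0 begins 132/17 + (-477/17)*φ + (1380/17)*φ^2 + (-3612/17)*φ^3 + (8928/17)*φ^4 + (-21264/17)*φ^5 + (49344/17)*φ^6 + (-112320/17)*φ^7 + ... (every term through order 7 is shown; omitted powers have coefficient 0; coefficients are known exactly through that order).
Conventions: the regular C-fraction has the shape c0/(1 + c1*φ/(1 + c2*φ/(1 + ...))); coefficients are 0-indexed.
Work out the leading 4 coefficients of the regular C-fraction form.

Taylor coefficients (read off): a_0 = 132/17, a_1 = -477/17, a_2 = 1380/17, a_3 = -3612/17.
c0 = a_0 = 132/17. Peel one level at a time: if S = 1 + c*φ/S' with S'(0) = 1, then c is the φ-coefficient of S and S' = c*φ/(S - 1).
S_1 = c0/f = 1 + (159/44)*φ + (5041/1936)*φ^2 + ...; c1 = 159/44.
S_2 = c1*φ/(S_1 - 1) = 1 + (-5041/6996)*φ + (20164/25281)*φ^2 + ...; c2 = -5041/6996.
S_3 = c2*φ/(S_2 - 1) = 1 + (176/159)*φ + ...; c3 = 176/159.

The regular C-fraction coefficients are [132/17, 159/44, -5041/6996, 176/159].


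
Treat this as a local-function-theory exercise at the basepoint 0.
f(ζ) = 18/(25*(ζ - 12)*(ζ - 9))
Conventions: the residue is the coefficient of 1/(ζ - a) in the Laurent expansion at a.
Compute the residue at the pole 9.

At the order-1 pole 9 set g(ζ) = (ζ - (9))*f(ζ) = 18/(25*(ζ - 12)).
Simple pole: residue = g(a) at a = 9, which is -6/25.

The residue is -6/25.


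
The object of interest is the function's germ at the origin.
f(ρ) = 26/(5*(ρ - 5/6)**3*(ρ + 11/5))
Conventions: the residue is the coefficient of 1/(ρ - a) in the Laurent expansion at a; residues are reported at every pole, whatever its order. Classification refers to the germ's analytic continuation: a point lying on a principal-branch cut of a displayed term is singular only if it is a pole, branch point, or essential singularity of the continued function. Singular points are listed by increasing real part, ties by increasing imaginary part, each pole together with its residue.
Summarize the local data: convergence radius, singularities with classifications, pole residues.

Radius of convergence at 0: 5/6.
At -11/5: a pole of order 1; residue -10800/57967.
At 5/6: a pole of order 3; residue 10800/57967.

Denominator factor (ρ - 5/6)^3: pole of order 3 at 5/6, modulus 5/6.
Denominator factor (ρ + 11/5): pole of order 1 at -11/5, modulus 11/5.
The radius of convergence is the smallest modulus among the singular points: 5/6.
At the order-1 pole -11/5 set g(ρ) = (ρ - (-11/5))*f(ρ) = 26/(5*(ρ - 5/6)**3).
Simple pole: residue = g(a) at a = -11/5, which is -10800/57967.
At the order-3 pole 5/6 set g(ρ) = (ρ - (5/6))^3*f(ρ) = 26/(5*(ρ + 11/5)).
Order-3 pole: residue = g''(a)/2; g''(5/6) = 21600/57967, so the residue is 10800/57967.
List the singular points by increasing real part (a conjugate pair: the negative imaginary part first).


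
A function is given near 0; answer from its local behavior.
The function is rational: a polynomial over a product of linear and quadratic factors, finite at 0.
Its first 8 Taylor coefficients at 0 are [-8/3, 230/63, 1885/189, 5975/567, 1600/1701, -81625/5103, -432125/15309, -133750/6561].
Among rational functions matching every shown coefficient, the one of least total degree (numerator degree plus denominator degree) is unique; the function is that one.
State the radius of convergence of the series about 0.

No rational of total degree below 4 reproduces all 8 coefficients; solving the [2/2] Pade equations on them gives f(v) = (-v**2/3 + 34*v/7 - 8/5)/(v**2 - v + 3/5), whose expansion matches every shown term.
Denominator factor (v**2 - v + 3/5): discriminant -7/5, complex-conjugate roots (1/2) + ((1/10)*sqrt(35))*i and (1/2) - ((1/10)*sqrt(35))*i; poles of order 1, moduli (1/5)*sqrt(15) and (1/5)*sqrt(15).
The radius of convergence is the smallest modulus among the singular points: (1/5)*sqrt(15).

The radius of convergence is (1/5)*sqrt(15).


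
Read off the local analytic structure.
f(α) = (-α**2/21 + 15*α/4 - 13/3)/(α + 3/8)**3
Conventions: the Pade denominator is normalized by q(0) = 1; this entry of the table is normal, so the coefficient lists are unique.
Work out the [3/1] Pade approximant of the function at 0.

The Pade approximant has numerator coefficients [-6656/81, 47241856/119961, -2793099776/2519181, 45870043136/22672629]; denominator coefficients [1, 6032/1481].

Taylor coefficients needed (expand at 0): a_0 = -6656/81, a_1 = 59008/81, a_2 = -6932992/1701, a_3 = 285110272/15309, a_4 = -1161232384/15309.
Write the denominator as Q(α) = 1 + q1*α. Requiring Q*f - P = O(α^5) with deg P <= 3 kills the coefficients of α^4..α^4 in Q*f:
  α^4: a_4 + q1*a_3 = 0, i.e. -1161232384/15309 + (285110272/15309)*q1 = 0.
Solving this linear system: q1 = 6032/1481.
The numerator is Q*f truncated at degree 3: P0 = a_0 = -6656/81; P1 = a_1 + q1*a_0 = 47241856/119961; P2 = a_2 + q1*a_1 = -2793099776/2519181; P3 = a_3 + q1*a_2 = 45870043136/22672629.


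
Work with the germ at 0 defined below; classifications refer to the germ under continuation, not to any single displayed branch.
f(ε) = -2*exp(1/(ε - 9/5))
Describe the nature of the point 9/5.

The exponent 1/(ε - (9/5)) has a pole at 9/5, so exp(1/(ε - (9/5))) takes every nonzero value near it: an essential singularity (not a pole of any order).

The point is an essential singularity.


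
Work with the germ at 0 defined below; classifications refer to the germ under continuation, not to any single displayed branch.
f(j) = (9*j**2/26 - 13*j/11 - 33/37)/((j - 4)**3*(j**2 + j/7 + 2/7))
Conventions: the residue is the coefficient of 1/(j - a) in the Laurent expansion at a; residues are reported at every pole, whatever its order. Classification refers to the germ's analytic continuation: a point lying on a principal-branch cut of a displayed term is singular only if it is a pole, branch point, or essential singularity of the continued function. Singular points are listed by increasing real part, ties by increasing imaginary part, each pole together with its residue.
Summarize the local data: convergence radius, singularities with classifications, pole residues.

Denominator factor (j**2 + j/7 + 2/7): discriminant -55/49, complex-conjugate roots (-1/14) + ((1/14)*sqrt(55))*i and (-1/14) - ((1/14)*sqrt(55))*i; poles of order 1, moduli (1/7)*sqrt(14) and (1/7)*sqrt(14).
Denominator factor (j - 4)^3: pole of order 3 at 4, modulus 4.
The radius of convergence is the smallest modulus among the singular points: (1/7)*sqrt(14).
The factor j**2 + j/7 + 2/7 splits as (j - a)(j - a') with a = (-1/14) - ((1/14)*sqrt(55))*i, a' = (-1/14) + ((1/14)*sqrt(55))*i. At the order-1 pole a set g(j) = (j - a)*f(j) = [(9*j**2/26 - 13*j/11 - 33/37)/(j - 4)**3] / (j - a').
Simple pole: residue = g(a) at a = (-1/14) - ((1/14)*sqrt(55))*i, which is (224171423/17386564624) + ((1035442667/956261054320)*sqrt(55))*i.
The factor j**2 + j/7 + 2/7 splits as (j - a)(j - a') with a = (-1/14) + ((1/14)*sqrt(55))*i, a' = (-1/14) - ((1/14)*sqrt(55))*i. At the order-1 pole a set g(j) = (j - a)*f(j) = [(9*j**2/26 - 13*j/11 - 33/37)/(j - 4)**3] / (j - a').
Simple pole: residue = g(a) at a = (-1/14) + ((1/14)*sqrt(55))*i, which is (224171423/17386564624) - ((1035442667/956261054320)*sqrt(55))*i.
At the order-3 pole 4 set g(j) = (j - (4))^3*f(j) = (9*j**2/26 - 13*j/11 - 33/37)/(j**2 + j/7 + 2/7).
Order-3 pole: residue = g''(a)/2; g''(4) = -224171423/4346641156, so the residue is -224171423/8693282312.
List the singular points by increasing real part (a conjugate pair: the negative imaginary part first).

Radius of convergence at 0: (1/7)*sqrt(14).
At (-1/14) - ((1/14)*sqrt(55))*i: a pole of order 1; residue (224171423/17386564624) + ((1035442667/956261054320)*sqrt(55))*i.
At (-1/14) + ((1/14)*sqrt(55))*i: a pole of order 1; residue (224171423/17386564624) - ((1035442667/956261054320)*sqrt(55))*i.
At 4: a pole of order 3; residue -224171423/8693282312.


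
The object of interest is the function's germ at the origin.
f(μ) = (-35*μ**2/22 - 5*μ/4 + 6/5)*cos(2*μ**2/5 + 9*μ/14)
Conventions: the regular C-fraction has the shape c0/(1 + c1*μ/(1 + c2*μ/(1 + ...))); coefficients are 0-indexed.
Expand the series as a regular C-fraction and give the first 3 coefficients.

The regular C-fraction coefficients are [6/5, 25/24, -812627/323400].

Taylor coefficients (expand at 0): a_0 = 6/5, a_1 = -5/4, a_2 = -19823/10780.
c0 = a_0 = 6/5. Peel one level at a time: if S = 1 + c*μ/S' with S'(0) = 1, then c is the μ-coefficient of S and S' = c*μ/(S - 1).
S_1 = c0/f = 1 + (25/24)*μ + (812627/310464)*μ^2 + ...; c1 = 25/24.
S_2 = c1*μ/(S_1 - 1) = 1 + (-812627/323400)*μ + ...; c2 = -812627/323400.


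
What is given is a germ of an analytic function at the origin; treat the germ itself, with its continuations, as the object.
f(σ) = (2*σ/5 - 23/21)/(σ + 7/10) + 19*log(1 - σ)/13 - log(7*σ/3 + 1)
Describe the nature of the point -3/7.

The term (-1)*log(1 - σ/(-3/7)) has argument 1 - -3/7/(-3/7) = 0 at -3/7: a logarithmic (infinitely-sheeted) branch point; the remaining terms are analytic or single-valued there.

The point is a logarithmic branch point.


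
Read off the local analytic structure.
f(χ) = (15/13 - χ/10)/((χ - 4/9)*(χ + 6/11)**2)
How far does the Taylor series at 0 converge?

Denominator factor (χ - 4/9): pole of order 1 at 4/9, modulus 4/9.
Denominator factor (χ + 6/11)^2: pole of order 2 at -6/11, modulus 6/11.
The radius of convergence is the smallest modulus among the singular points: 4/9.

The radius of convergence is 4/9.


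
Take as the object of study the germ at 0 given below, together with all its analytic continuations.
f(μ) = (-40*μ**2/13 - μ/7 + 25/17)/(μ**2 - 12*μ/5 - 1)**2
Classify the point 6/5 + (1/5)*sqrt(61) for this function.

The point is a pole of order 2.

The denominator factor μ**2 - 12*μ/5 - 1 vanishes at 6/5 + (1/5)*sqrt(61) and appears to the power 2; the numerator there equals -16459/1547 - (137/91)*sqrt(61), nonzero, and no other factor vanishes.
Hence a pole whose order is the multiplicity, 2.


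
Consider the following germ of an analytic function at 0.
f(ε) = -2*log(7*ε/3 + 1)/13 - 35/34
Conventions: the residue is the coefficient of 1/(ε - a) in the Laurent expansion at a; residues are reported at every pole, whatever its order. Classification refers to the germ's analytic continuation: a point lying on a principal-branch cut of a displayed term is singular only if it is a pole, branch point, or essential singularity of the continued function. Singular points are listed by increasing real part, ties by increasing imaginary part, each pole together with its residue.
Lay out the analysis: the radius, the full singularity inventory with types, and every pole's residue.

Radius of convergence at 0: 3/7.
At -3/7: a logarithmic branch point.

Branch term (-2/13)*log(1 - ε/(-3/7)): its argument vanishes at ε = -3/7, a logarithmic branch point, modulus 3/7.
The radius of convergence is the smallest modulus among the singular points: 3/7.


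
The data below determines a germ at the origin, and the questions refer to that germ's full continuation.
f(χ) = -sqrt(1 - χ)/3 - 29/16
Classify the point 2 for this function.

The point is a regular point.

There is no denominator, hence no pole anywhere.
Branch term sqrt(1 - χ/(1)): argument at 2 is -1, nonzero, so 2 is not its branch point (a point on a principal cut is still regular for the continued germ).
So the germ continues analytically to 2.


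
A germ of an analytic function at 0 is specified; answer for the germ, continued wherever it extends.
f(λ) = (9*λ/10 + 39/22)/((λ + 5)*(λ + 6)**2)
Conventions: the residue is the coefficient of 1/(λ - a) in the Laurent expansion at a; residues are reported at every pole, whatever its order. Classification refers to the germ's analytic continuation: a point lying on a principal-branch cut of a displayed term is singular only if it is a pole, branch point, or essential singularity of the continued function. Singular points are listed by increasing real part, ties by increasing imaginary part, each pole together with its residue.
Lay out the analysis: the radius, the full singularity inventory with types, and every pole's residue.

Denominator factor (λ + 5): pole of order 1 at -5, modulus 5.
Denominator factor (λ + 6)^2: pole of order 2 at -6, modulus 6.
The radius of convergence is the smallest modulus among the singular points: 5.
At the order-2 pole -6 set g(λ) = (λ - (-6))^2*f(λ) = (9*λ/10 + 39/22)/(λ + 5).
Order-2 pole: residue = g'(a); g'(-6) = 30/11, so the residue is 30/11.
At the order-1 pole -5 set g(λ) = (λ - (-5))*f(λ) = (9*λ/10 + 39/22)/(λ + 6)**2.
Simple pole: residue = g(a) at a = -5, which is -30/11.
List the singular points by increasing real part (a conjugate pair: the negative imaginary part first).

Radius of convergence at 0: 5.
At -6: a pole of order 2; residue 30/11.
At -5: a pole of order 1; residue -30/11.


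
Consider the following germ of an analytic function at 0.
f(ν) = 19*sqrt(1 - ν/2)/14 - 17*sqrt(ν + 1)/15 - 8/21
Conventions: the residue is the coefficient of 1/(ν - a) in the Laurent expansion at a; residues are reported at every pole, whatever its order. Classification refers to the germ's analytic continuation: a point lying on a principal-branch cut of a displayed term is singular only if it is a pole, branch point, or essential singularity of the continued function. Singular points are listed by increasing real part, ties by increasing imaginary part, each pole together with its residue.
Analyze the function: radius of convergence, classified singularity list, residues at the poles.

Branch term (19/14)*sqrt(1 - ν/(2)): its argument vanishes at ν = 2, a square-root branch point, modulus 2.
Branch term (-17/15)*sqrt(1 - ν/(-1)): its argument vanishes at ν = -1, a square-root branch point, modulus 1.
The radius of convergence is the smallest modulus among the singular points: 1.
List the singular points by increasing real part (a conjugate pair: the negative imaginary part first).

Radius of convergence at 0: 1.
At -1: an algebraic (square-root) branch point.
At 2: an algebraic (square-root) branch point.


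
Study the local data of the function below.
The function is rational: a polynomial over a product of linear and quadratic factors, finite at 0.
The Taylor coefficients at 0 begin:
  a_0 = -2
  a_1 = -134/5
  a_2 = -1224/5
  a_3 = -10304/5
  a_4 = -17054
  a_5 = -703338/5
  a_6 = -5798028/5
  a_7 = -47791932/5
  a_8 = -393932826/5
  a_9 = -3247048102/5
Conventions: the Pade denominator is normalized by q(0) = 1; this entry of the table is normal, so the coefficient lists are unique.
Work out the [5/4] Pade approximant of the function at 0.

Taylor coefficients needed (read off): a_0 = -2, a_1 = -134/5, a_2 = -1224/5, a_3 = -10304/5, a_4 = -17054, a_5 = -703338/5, a_6 = -5798028/5, a_7 = -47791932/5, a_8 = -393932826/5, a_9 = -3247048102/5.
Write the denominator as Q(γ) = 1 + q1*γ + q2*γ^2 + q3*γ^3 + q4*γ^4. Requiring Q*f - P = O(γ^10) with deg P <= 5 kills the coefficients of γ^6..γ^9 in Q*f:
  γ^6: a_6 + q1*a_5 + q2*a_4 + q3*a_3 + q4*a_2 = 0, i.e. -5798028/5 + (-703338/5)*q1 + (-17054)*q2 + (-10304/5)*q3 + (-1224/5)*q4 = 0.
  γ^7: a_7 + q1*a_6 + q2*a_5 + q3*a_4 + q4*a_3 = 0, i.e. -47791932/5 + (-5798028/5)*q1 + (-703338/5)*q2 + (-17054)*q3 + (-10304/5)*q4 = 0.
  γ^8: a_8 + q1*a_7 + q2*a_6 + q3*a_5 + q4*a_4 = 0, i.e. -393932826/5 + (-47791932/5)*q1 + (-5798028/5)*q2 + (-703338/5)*q3 + (-17054)*q4 = 0.
  γ^9: a_9 + q1*a_8 + q2*a_7 + q3*a_6 + q4*a_5 = 0, i.e. -3247048102/5 + (-393932826/5)*q1 + (-47791932/5)*q2 + (-5798028/5)*q3 + (-703338/5)*q4 = 0.
Solving this linear system: q1 = -874223698/77888763, q2 = 714784052/25962921, q3 = -219341710/8654307, q4 = 208464875/25962921.
The numerator is Q*f truncated at degree 5: P0 = a_0 = -2; P1 = a_1 + q1*a_0 = -1694857262/389443815; P2 = a_2 + q1*a_1 + q2*a_0 = 73321612/77888763; P3 = a_3 + q1*a_2 + q2*a_1 + q3*a_0 = -39480868/129814605; P4 = a_4 + q1*a_3 + q2*a_2 + q3*a_1 + q4*a_0 = 11280248/389443815; P5 = a_5 + q1*a_4 + q2*a_3 + q3*a_2 + q4*a_1 = -11280248/389443815.

The Pade approximant has numerator coefficients [-2, -1694857262/389443815, 73321612/77888763, -39480868/129814605, 11280248/389443815, -11280248/389443815]; denominator coefficients [1, -874223698/77888763, 714784052/25962921, -219341710/8654307, 208464875/25962921].


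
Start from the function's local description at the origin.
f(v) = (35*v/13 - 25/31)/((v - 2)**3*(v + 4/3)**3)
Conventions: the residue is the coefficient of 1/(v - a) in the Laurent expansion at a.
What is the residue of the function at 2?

At the order-3 pole 2 set g(v) = (v - (2))^3*f(v) = (35*v/13 - 25/31)/(v + 4/3)**3.
Order-3 pole: residue = g''(a)/2; g''(2) = 2673/1007500, so the residue is 2673/2015000.

The residue is 2673/2015000.


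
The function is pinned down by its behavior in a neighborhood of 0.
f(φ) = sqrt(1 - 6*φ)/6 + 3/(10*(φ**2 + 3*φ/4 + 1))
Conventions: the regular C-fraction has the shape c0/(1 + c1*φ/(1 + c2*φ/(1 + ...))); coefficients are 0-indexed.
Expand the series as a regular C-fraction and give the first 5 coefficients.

Taylor coefficients (expand at 0): a_0 = 7/15, a_1 = -29/40, a_2 = -141/160, a_3 = -1233/640, a_4 = -4377/512.
c0 = a_0 = 7/15. Peel one level at a time: if S = 1 + c*φ/S' with S'(0) = 1, then c is the φ-coefficient of S and S' = c*φ/(S - 1).
S_1 = c0/f = 1 + (87/56)*φ + (13491/3136)*φ^2 + ...; c1 = 87/56.
S_2 = c1*φ/(S_1 - 1) = 1 + (-4497/1624)*φ + (-3969/3364)*φ^2 + ...; c2 = -4497/1624.
S_3 = c2*φ/(S_2 - 1) = 1 + (-18522/43471)*φ + (-5375615/2247001)*φ^2 + ...; c3 = -18522/43471.
S_4 = c3*φ/(S_3 - 1) = 1 + (-22270405/3966354)*φ + ...; c4 = -22270405/3966354.

The regular C-fraction coefficients are [7/15, 87/56, -4497/1624, -18522/43471, -22270405/3966354].


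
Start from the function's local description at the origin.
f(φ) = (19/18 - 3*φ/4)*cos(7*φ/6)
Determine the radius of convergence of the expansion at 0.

The radius of convergence is infinite.

The factor cos(7*φ/6) is entire and contributes no finite singular point.
The polynomial part has no poles.
No finite singular points: the Taylor series at 0 converges everywhere.


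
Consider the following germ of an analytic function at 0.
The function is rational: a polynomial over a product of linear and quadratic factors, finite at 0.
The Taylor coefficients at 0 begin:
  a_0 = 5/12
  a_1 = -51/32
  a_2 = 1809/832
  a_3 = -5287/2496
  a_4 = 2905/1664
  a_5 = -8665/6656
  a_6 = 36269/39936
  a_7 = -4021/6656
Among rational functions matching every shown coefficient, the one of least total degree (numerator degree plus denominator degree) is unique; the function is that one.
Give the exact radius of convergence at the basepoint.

The radius of convergence is 2.

No rational of total degree below 5 reproduces all 8 coefficients; solving the [2/3] Pade equations on them gives f(ω) = (10*ω**2/13 - 31*ω/4 + 10/3)/(ω + 2)**3, whose expansion matches every shown term.
Denominator factor (ω + 2)^3: pole of order 3 at -2, modulus 2.
The radius of convergence is the smallest modulus among the singular points: 2.


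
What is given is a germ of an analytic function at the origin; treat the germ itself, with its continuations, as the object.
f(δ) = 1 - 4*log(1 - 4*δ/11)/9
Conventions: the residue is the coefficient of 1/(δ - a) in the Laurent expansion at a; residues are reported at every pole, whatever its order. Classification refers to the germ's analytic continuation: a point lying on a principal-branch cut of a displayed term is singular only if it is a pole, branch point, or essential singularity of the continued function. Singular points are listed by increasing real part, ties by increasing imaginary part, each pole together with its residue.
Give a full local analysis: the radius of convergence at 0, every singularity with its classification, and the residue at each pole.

Branch term (-4/9)*log(1 - δ/(11/4)): its argument vanishes at δ = 11/4, a logarithmic branch point, modulus 11/4.
The radius of convergence is the smallest modulus among the singular points: 11/4.

Radius of convergence at 0: 11/4.
At 11/4: a logarithmic branch point.
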